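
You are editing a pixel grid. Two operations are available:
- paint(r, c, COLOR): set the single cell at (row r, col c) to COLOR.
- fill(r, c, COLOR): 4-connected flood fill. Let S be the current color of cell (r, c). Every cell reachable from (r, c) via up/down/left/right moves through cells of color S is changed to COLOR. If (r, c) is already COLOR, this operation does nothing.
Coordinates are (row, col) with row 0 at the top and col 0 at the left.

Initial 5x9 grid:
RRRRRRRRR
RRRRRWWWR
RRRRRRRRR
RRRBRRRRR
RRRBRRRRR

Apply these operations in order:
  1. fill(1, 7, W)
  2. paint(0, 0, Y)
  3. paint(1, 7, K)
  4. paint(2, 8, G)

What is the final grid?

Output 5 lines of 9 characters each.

After op 1 fill(1,7,W) [0 cells changed]:
RRRRRRRRR
RRRRRWWWR
RRRRRRRRR
RRRBRRRRR
RRRBRRRRR
After op 2 paint(0,0,Y):
YRRRRRRRR
RRRRRWWWR
RRRRRRRRR
RRRBRRRRR
RRRBRRRRR
After op 3 paint(1,7,K):
YRRRRRRRR
RRRRRWWKR
RRRRRRRRR
RRRBRRRRR
RRRBRRRRR
After op 4 paint(2,8,G):
YRRRRRRRR
RRRRRWWKR
RRRRRRRRG
RRRBRRRRR
RRRBRRRRR

Answer: YRRRRRRRR
RRRRRWWKR
RRRRRRRRG
RRRBRRRRR
RRRBRRRRR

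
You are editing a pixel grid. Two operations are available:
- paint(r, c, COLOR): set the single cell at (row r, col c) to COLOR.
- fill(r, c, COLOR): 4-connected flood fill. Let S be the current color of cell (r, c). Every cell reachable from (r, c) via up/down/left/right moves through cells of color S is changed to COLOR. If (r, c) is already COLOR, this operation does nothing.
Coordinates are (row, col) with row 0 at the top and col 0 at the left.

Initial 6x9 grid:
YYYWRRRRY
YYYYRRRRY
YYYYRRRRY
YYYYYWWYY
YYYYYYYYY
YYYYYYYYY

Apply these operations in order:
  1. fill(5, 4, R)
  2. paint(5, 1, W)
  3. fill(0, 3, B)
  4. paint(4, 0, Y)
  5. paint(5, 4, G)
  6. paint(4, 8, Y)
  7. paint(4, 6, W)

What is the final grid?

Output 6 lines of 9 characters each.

Answer: RRRBRRRRR
RRRRRRRRR
RRRRRRRRR
RRRRRWWRR
YRRRRRWRY
RWRRGRRRR

Derivation:
After op 1 fill(5,4,R) [39 cells changed]:
RRRWRRRRR
RRRRRRRRR
RRRRRRRRR
RRRRRWWRR
RRRRRRRRR
RRRRRRRRR
After op 2 paint(5,1,W):
RRRWRRRRR
RRRRRRRRR
RRRRRRRRR
RRRRRWWRR
RRRRRRRRR
RWRRRRRRR
After op 3 fill(0,3,B) [1 cells changed]:
RRRBRRRRR
RRRRRRRRR
RRRRRRRRR
RRRRRWWRR
RRRRRRRRR
RWRRRRRRR
After op 4 paint(4,0,Y):
RRRBRRRRR
RRRRRRRRR
RRRRRRRRR
RRRRRWWRR
YRRRRRRRR
RWRRRRRRR
After op 5 paint(5,4,G):
RRRBRRRRR
RRRRRRRRR
RRRRRRRRR
RRRRRWWRR
YRRRRRRRR
RWRRGRRRR
After op 6 paint(4,8,Y):
RRRBRRRRR
RRRRRRRRR
RRRRRRRRR
RRRRRWWRR
YRRRRRRRY
RWRRGRRRR
After op 7 paint(4,6,W):
RRRBRRRRR
RRRRRRRRR
RRRRRRRRR
RRRRRWWRR
YRRRRRWRY
RWRRGRRRR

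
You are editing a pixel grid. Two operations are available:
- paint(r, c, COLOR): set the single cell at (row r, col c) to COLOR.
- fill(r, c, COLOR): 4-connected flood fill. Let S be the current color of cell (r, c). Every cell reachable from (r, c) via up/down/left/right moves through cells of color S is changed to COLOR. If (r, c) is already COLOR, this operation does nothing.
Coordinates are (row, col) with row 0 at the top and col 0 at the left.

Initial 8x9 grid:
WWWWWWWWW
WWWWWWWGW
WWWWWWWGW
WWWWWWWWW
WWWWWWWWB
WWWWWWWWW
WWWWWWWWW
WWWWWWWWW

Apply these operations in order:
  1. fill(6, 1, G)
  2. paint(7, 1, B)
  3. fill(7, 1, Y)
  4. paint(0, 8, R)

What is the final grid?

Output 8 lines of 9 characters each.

Answer: GGGGGGGGR
GGGGGGGGG
GGGGGGGGG
GGGGGGGGG
GGGGGGGGB
GGGGGGGGG
GGGGGGGGG
GYGGGGGGG

Derivation:
After op 1 fill(6,1,G) [69 cells changed]:
GGGGGGGGG
GGGGGGGGG
GGGGGGGGG
GGGGGGGGG
GGGGGGGGB
GGGGGGGGG
GGGGGGGGG
GGGGGGGGG
After op 2 paint(7,1,B):
GGGGGGGGG
GGGGGGGGG
GGGGGGGGG
GGGGGGGGG
GGGGGGGGB
GGGGGGGGG
GGGGGGGGG
GBGGGGGGG
After op 3 fill(7,1,Y) [1 cells changed]:
GGGGGGGGG
GGGGGGGGG
GGGGGGGGG
GGGGGGGGG
GGGGGGGGB
GGGGGGGGG
GGGGGGGGG
GYGGGGGGG
After op 4 paint(0,8,R):
GGGGGGGGR
GGGGGGGGG
GGGGGGGGG
GGGGGGGGG
GGGGGGGGB
GGGGGGGGG
GGGGGGGGG
GYGGGGGGG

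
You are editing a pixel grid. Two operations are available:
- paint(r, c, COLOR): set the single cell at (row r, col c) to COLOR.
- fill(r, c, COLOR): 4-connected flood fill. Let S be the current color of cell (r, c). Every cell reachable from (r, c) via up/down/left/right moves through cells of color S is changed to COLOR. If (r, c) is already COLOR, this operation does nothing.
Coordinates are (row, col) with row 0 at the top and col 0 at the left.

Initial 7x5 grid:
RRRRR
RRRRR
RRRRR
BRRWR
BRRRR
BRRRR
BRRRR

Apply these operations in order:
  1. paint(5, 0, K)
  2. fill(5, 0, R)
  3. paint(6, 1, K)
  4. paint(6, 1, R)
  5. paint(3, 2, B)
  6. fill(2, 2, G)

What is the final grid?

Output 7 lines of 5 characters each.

After op 1 paint(5,0,K):
RRRRR
RRRRR
RRRRR
BRRWR
BRRRR
KRRRR
BRRRR
After op 2 fill(5,0,R) [1 cells changed]:
RRRRR
RRRRR
RRRRR
BRRWR
BRRRR
RRRRR
BRRRR
After op 3 paint(6,1,K):
RRRRR
RRRRR
RRRRR
BRRWR
BRRRR
RRRRR
BKRRR
After op 4 paint(6,1,R):
RRRRR
RRRRR
RRRRR
BRRWR
BRRRR
RRRRR
BRRRR
After op 5 paint(3,2,B):
RRRRR
RRRRR
RRRRR
BRBWR
BRRRR
RRRRR
BRRRR
After op 6 fill(2,2,G) [30 cells changed]:
GGGGG
GGGGG
GGGGG
BGBWG
BGGGG
GGGGG
BGGGG

Answer: GGGGG
GGGGG
GGGGG
BGBWG
BGGGG
GGGGG
BGGGG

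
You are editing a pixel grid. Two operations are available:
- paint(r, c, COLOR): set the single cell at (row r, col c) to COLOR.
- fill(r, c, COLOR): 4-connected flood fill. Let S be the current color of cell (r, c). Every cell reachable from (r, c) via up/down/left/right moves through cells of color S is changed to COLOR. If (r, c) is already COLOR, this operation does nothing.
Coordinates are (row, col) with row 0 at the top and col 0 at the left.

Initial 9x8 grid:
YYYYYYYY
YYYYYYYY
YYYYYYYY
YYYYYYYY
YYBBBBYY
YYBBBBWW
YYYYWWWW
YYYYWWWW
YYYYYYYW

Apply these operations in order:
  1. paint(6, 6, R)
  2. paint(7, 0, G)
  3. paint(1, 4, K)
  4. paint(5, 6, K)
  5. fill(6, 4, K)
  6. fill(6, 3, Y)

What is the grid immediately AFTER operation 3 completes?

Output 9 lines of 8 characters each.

Answer: YYYYYYYY
YYYYKYYY
YYYYYYYY
YYYYYYYY
YYBBBBYY
YYBBBBWW
YYYYWWRW
GYYYWWWW
YYYYYYYW

Derivation:
After op 1 paint(6,6,R):
YYYYYYYY
YYYYYYYY
YYYYYYYY
YYYYYYYY
YYBBBBYY
YYBBBBWW
YYYYWWRW
YYYYWWWW
YYYYYYYW
After op 2 paint(7,0,G):
YYYYYYYY
YYYYYYYY
YYYYYYYY
YYYYYYYY
YYBBBBYY
YYBBBBWW
YYYYWWRW
GYYYWWWW
YYYYYYYW
After op 3 paint(1,4,K):
YYYYYYYY
YYYYKYYY
YYYYYYYY
YYYYYYYY
YYBBBBYY
YYBBBBWW
YYYYWWRW
GYYYWWWW
YYYYYYYW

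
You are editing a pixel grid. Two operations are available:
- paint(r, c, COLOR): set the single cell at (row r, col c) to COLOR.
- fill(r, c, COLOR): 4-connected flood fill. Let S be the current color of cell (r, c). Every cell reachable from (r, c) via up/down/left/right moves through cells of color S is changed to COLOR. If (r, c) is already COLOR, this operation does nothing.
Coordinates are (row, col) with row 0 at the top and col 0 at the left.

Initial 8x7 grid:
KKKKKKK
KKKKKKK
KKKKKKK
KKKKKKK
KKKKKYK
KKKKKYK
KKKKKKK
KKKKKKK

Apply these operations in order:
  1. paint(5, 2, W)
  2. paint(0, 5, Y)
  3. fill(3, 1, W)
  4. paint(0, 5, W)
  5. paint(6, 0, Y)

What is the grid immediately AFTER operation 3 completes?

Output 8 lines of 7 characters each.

Answer: WWWWWYW
WWWWWWW
WWWWWWW
WWWWWWW
WWWWWYW
WWWWWYW
WWWWWWW
WWWWWWW

Derivation:
After op 1 paint(5,2,W):
KKKKKKK
KKKKKKK
KKKKKKK
KKKKKKK
KKKKKYK
KKWKKYK
KKKKKKK
KKKKKKK
After op 2 paint(0,5,Y):
KKKKKYK
KKKKKKK
KKKKKKK
KKKKKKK
KKKKKYK
KKWKKYK
KKKKKKK
KKKKKKK
After op 3 fill(3,1,W) [52 cells changed]:
WWWWWYW
WWWWWWW
WWWWWWW
WWWWWWW
WWWWWYW
WWWWWYW
WWWWWWW
WWWWWWW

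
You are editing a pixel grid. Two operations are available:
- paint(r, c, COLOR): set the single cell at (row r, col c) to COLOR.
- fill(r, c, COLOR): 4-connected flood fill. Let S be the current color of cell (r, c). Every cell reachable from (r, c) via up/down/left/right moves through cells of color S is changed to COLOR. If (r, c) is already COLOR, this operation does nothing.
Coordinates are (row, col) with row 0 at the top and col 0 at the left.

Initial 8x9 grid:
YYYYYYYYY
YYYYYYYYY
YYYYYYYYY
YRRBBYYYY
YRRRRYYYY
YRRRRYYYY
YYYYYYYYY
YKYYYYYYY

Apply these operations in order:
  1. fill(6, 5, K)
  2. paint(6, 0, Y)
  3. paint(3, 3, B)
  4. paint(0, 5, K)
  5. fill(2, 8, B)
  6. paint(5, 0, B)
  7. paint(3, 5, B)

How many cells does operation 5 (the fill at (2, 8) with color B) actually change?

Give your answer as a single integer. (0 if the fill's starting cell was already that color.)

Answer: 59

Derivation:
After op 1 fill(6,5,K) [59 cells changed]:
KKKKKKKKK
KKKKKKKKK
KKKKKKKKK
KRRBBKKKK
KRRRRKKKK
KRRRRKKKK
KKKKKKKKK
KKKKKKKKK
After op 2 paint(6,0,Y):
KKKKKKKKK
KKKKKKKKK
KKKKKKKKK
KRRBBKKKK
KRRRRKKKK
KRRRRKKKK
YKKKKKKKK
KKKKKKKKK
After op 3 paint(3,3,B):
KKKKKKKKK
KKKKKKKKK
KKKKKKKKK
KRRBBKKKK
KRRRRKKKK
KRRRRKKKK
YKKKKKKKK
KKKKKKKKK
After op 4 paint(0,5,K):
KKKKKKKKK
KKKKKKKKK
KKKKKKKKK
KRRBBKKKK
KRRRRKKKK
KRRRRKKKK
YKKKKKKKK
KKKKKKKKK
After op 5 fill(2,8,B) [59 cells changed]:
BBBBBBBBB
BBBBBBBBB
BBBBBBBBB
BRRBBBBBB
BRRRRBBBB
BRRRRBBBB
YBBBBBBBB
BBBBBBBBB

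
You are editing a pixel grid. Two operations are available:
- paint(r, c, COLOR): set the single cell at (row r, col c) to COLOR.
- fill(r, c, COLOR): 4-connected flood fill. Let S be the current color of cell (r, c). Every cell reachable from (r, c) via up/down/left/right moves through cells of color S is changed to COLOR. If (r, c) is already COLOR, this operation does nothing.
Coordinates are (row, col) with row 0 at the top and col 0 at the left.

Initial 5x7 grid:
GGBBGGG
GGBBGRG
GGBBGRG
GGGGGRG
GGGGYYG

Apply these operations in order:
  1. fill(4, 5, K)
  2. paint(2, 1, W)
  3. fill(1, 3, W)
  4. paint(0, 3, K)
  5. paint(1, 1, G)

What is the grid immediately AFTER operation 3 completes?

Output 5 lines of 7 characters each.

After op 1 fill(4,5,K) [2 cells changed]:
GGBBGGG
GGBBGRG
GGBBGRG
GGGGGRG
GGGGKKG
After op 2 paint(2,1,W):
GGBBGGG
GGBBGRG
GWBBGRG
GGGGGRG
GGGGKKG
After op 3 fill(1,3,W) [6 cells changed]:
GGWWGGG
GGWWGRG
GWWWGRG
GGGGGRG
GGGGKKG

Answer: GGWWGGG
GGWWGRG
GWWWGRG
GGGGGRG
GGGGKKG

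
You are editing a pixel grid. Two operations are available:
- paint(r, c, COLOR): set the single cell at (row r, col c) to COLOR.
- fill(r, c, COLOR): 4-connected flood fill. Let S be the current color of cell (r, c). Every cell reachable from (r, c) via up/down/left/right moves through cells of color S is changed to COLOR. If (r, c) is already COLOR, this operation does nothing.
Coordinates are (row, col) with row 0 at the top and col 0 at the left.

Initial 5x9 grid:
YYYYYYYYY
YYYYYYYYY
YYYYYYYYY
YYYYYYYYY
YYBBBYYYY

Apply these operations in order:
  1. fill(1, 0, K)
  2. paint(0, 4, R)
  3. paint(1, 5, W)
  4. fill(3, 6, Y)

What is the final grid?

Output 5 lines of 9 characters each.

Answer: YYYYRYYYY
YYYYYWYYY
YYYYYYYYY
YYYYYYYYY
YYBBBYYYY

Derivation:
After op 1 fill(1,0,K) [42 cells changed]:
KKKKKKKKK
KKKKKKKKK
KKKKKKKKK
KKKKKKKKK
KKBBBKKKK
After op 2 paint(0,4,R):
KKKKRKKKK
KKKKKKKKK
KKKKKKKKK
KKKKKKKKK
KKBBBKKKK
After op 3 paint(1,5,W):
KKKKRKKKK
KKKKKWKKK
KKKKKKKKK
KKKKKKKKK
KKBBBKKKK
After op 4 fill(3,6,Y) [40 cells changed]:
YYYYRYYYY
YYYYYWYYY
YYYYYYYYY
YYYYYYYYY
YYBBBYYYY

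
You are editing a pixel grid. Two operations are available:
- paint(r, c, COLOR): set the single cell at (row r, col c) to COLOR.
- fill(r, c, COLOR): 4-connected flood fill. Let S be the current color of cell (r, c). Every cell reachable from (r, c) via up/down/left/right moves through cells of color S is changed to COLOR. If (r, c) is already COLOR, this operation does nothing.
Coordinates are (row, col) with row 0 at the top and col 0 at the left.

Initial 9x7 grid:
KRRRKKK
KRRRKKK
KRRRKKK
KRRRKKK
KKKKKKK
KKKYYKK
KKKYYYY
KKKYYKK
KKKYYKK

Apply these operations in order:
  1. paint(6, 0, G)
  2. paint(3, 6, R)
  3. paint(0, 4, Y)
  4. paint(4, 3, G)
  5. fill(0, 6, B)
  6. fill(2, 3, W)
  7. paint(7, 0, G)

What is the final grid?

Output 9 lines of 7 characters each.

Answer: KWWWYBB
KWWWBBB
KWWWBBB
KWWWBBR
KKKGBBB
KKKYYBB
GKKYYYY
GKKYYKK
KKKYYKK

Derivation:
After op 1 paint(6,0,G):
KRRRKKK
KRRRKKK
KRRRKKK
KRRRKKK
KKKKKKK
KKKYYKK
GKKYYYY
KKKYYKK
KKKYYKK
After op 2 paint(3,6,R):
KRRRKKK
KRRRKKK
KRRRKKK
KRRRKKR
KKKKKKK
KKKYYKK
GKKYYYY
KKKYYKK
KKKYYKK
After op 3 paint(0,4,Y):
KRRRYKK
KRRRKKK
KRRRKKK
KRRRKKR
KKKKKKK
KKKYYKK
GKKYYYY
KKKYYKK
KKKYYKK
After op 4 paint(4,3,G):
KRRRYKK
KRRRKKK
KRRRKKK
KRRRKKR
KKKGKKK
KKKYYKK
GKKYYYY
KKKYYKK
KKKYYKK
After op 5 fill(0,6,B) [15 cells changed]:
KRRRYBB
KRRRBBB
KRRRBBB
KRRRBBR
KKKGBBB
KKKYYBB
GKKYYYY
KKKYYKK
KKKYYKK
After op 6 fill(2,3,W) [12 cells changed]:
KWWWYBB
KWWWBBB
KWWWBBB
KWWWBBR
KKKGBBB
KKKYYBB
GKKYYYY
KKKYYKK
KKKYYKK
After op 7 paint(7,0,G):
KWWWYBB
KWWWBBB
KWWWBBB
KWWWBBR
KKKGBBB
KKKYYBB
GKKYYYY
GKKYYKK
KKKYYKK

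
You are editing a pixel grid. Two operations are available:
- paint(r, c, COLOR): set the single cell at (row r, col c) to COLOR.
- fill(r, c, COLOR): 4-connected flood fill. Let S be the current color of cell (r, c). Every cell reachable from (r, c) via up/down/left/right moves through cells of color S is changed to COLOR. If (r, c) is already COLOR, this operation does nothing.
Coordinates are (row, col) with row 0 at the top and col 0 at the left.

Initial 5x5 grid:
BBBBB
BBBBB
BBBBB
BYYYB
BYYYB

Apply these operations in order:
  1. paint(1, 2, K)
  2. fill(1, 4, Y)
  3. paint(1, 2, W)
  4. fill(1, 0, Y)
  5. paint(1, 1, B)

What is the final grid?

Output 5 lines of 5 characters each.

After op 1 paint(1,2,K):
BBBBB
BBKBB
BBBBB
BYYYB
BYYYB
After op 2 fill(1,4,Y) [18 cells changed]:
YYYYY
YYKYY
YYYYY
YYYYY
YYYYY
After op 3 paint(1,2,W):
YYYYY
YYWYY
YYYYY
YYYYY
YYYYY
After op 4 fill(1,0,Y) [0 cells changed]:
YYYYY
YYWYY
YYYYY
YYYYY
YYYYY
After op 5 paint(1,1,B):
YYYYY
YBWYY
YYYYY
YYYYY
YYYYY

Answer: YYYYY
YBWYY
YYYYY
YYYYY
YYYYY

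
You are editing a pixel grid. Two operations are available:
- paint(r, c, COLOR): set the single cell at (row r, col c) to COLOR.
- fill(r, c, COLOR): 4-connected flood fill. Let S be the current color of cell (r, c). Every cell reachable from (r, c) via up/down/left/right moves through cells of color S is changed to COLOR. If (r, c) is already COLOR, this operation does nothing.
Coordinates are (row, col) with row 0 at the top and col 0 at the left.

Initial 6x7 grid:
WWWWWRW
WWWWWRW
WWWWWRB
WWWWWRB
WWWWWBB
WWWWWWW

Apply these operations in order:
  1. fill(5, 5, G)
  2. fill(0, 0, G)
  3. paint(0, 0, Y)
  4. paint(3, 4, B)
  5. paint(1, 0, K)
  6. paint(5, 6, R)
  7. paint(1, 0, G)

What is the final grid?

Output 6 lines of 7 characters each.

Answer: YGGGGRW
GGGGGRW
GGGGGRB
GGGGBRB
GGGGGBB
GGGGGGR

Derivation:
After op 1 fill(5,5,G) [32 cells changed]:
GGGGGRW
GGGGGRW
GGGGGRB
GGGGGRB
GGGGGBB
GGGGGGG
After op 2 fill(0,0,G) [0 cells changed]:
GGGGGRW
GGGGGRW
GGGGGRB
GGGGGRB
GGGGGBB
GGGGGGG
After op 3 paint(0,0,Y):
YGGGGRW
GGGGGRW
GGGGGRB
GGGGGRB
GGGGGBB
GGGGGGG
After op 4 paint(3,4,B):
YGGGGRW
GGGGGRW
GGGGGRB
GGGGBRB
GGGGGBB
GGGGGGG
After op 5 paint(1,0,K):
YGGGGRW
KGGGGRW
GGGGGRB
GGGGBRB
GGGGGBB
GGGGGGG
After op 6 paint(5,6,R):
YGGGGRW
KGGGGRW
GGGGGRB
GGGGBRB
GGGGGBB
GGGGGGR
After op 7 paint(1,0,G):
YGGGGRW
GGGGGRW
GGGGGRB
GGGGBRB
GGGGGBB
GGGGGGR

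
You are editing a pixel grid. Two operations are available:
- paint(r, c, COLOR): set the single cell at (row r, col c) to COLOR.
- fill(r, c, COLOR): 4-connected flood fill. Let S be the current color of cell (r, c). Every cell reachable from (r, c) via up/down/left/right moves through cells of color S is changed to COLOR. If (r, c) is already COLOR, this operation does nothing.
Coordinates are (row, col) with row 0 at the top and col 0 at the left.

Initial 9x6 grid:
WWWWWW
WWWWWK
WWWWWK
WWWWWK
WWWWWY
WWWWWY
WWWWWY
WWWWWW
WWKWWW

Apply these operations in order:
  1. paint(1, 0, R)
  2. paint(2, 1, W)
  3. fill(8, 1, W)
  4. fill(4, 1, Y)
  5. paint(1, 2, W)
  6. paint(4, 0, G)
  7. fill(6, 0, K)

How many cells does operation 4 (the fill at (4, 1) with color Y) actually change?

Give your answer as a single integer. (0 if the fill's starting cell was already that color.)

After op 1 paint(1,0,R):
WWWWWW
RWWWWK
WWWWWK
WWWWWK
WWWWWY
WWWWWY
WWWWWY
WWWWWW
WWKWWW
After op 2 paint(2,1,W):
WWWWWW
RWWWWK
WWWWWK
WWWWWK
WWWWWY
WWWWWY
WWWWWY
WWWWWW
WWKWWW
After op 3 fill(8,1,W) [0 cells changed]:
WWWWWW
RWWWWK
WWWWWK
WWWWWK
WWWWWY
WWWWWY
WWWWWY
WWWWWW
WWKWWW
After op 4 fill(4,1,Y) [46 cells changed]:
YYYYYY
RYYYYK
YYYYYK
YYYYYK
YYYYYY
YYYYYY
YYYYYY
YYYYYY
YYKYYY

Answer: 46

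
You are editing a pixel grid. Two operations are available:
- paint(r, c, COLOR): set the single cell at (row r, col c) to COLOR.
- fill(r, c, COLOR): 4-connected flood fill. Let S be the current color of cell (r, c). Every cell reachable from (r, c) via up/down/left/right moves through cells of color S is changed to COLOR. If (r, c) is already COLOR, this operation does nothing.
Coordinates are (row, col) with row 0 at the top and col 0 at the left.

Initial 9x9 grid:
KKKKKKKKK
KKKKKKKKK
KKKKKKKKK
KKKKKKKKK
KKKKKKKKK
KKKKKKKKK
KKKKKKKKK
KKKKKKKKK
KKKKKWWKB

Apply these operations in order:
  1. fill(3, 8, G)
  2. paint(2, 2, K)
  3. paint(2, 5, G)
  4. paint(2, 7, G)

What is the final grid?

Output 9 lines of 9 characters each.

Answer: GGGGGGGGG
GGGGGGGGG
GGKGGGGGG
GGGGGGGGG
GGGGGGGGG
GGGGGGGGG
GGGGGGGGG
GGGGGGGGG
GGGGGWWGB

Derivation:
After op 1 fill(3,8,G) [78 cells changed]:
GGGGGGGGG
GGGGGGGGG
GGGGGGGGG
GGGGGGGGG
GGGGGGGGG
GGGGGGGGG
GGGGGGGGG
GGGGGGGGG
GGGGGWWGB
After op 2 paint(2,2,K):
GGGGGGGGG
GGGGGGGGG
GGKGGGGGG
GGGGGGGGG
GGGGGGGGG
GGGGGGGGG
GGGGGGGGG
GGGGGGGGG
GGGGGWWGB
After op 3 paint(2,5,G):
GGGGGGGGG
GGGGGGGGG
GGKGGGGGG
GGGGGGGGG
GGGGGGGGG
GGGGGGGGG
GGGGGGGGG
GGGGGGGGG
GGGGGWWGB
After op 4 paint(2,7,G):
GGGGGGGGG
GGGGGGGGG
GGKGGGGGG
GGGGGGGGG
GGGGGGGGG
GGGGGGGGG
GGGGGGGGG
GGGGGGGGG
GGGGGWWGB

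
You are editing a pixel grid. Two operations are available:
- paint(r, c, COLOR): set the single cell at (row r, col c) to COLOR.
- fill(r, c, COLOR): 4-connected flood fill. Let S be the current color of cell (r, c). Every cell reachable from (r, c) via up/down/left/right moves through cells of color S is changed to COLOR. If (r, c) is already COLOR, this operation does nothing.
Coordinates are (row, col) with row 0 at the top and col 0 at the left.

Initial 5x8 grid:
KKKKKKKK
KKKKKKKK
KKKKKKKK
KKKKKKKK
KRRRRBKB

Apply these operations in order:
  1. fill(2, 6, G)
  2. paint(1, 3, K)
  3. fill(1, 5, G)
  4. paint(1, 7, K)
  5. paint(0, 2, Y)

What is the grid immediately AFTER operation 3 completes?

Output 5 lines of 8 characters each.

After op 1 fill(2,6,G) [34 cells changed]:
GGGGGGGG
GGGGGGGG
GGGGGGGG
GGGGGGGG
GRRRRBGB
After op 2 paint(1,3,K):
GGGGGGGG
GGGKGGGG
GGGGGGGG
GGGGGGGG
GRRRRBGB
After op 3 fill(1,5,G) [0 cells changed]:
GGGGGGGG
GGGKGGGG
GGGGGGGG
GGGGGGGG
GRRRRBGB

Answer: GGGGGGGG
GGGKGGGG
GGGGGGGG
GGGGGGGG
GRRRRBGB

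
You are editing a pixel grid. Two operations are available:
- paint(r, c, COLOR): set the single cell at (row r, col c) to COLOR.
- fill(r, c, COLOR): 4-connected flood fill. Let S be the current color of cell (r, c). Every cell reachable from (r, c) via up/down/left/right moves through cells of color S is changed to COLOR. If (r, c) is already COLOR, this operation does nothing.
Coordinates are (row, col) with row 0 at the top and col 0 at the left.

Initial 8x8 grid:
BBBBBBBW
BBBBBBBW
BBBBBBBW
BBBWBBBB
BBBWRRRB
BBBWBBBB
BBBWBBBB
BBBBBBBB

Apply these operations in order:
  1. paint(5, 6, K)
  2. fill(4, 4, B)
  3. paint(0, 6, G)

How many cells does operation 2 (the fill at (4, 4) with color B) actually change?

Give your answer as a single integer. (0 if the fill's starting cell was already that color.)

Answer: 3

Derivation:
After op 1 paint(5,6,K):
BBBBBBBW
BBBBBBBW
BBBBBBBW
BBBWBBBB
BBBWRRRB
BBBWBBKB
BBBWBBBB
BBBBBBBB
After op 2 fill(4,4,B) [3 cells changed]:
BBBBBBBW
BBBBBBBW
BBBBBBBW
BBBWBBBB
BBBWBBBB
BBBWBBKB
BBBWBBBB
BBBBBBBB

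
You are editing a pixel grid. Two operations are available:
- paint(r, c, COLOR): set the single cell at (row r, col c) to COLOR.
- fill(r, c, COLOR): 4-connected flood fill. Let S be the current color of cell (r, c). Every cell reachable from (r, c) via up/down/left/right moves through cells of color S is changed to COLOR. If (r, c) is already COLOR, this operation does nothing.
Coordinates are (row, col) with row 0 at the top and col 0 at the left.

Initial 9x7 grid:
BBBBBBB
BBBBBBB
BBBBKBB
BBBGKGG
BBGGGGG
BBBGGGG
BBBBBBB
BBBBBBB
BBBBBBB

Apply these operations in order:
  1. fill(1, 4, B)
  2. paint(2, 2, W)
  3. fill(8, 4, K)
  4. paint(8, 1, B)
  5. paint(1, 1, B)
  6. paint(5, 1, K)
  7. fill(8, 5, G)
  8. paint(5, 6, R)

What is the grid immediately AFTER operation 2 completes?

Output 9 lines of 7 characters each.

Answer: BBBBBBB
BBBBBBB
BBWBKBB
BBBGKGG
BBGGGGG
BBBGGGG
BBBBBBB
BBBBBBB
BBBBBBB

Derivation:
After op 1 fill(1,4,B) [0 cells changed]:
BBBBBBB
BBBBBBB
BBBBKBB
BBBGKGG
BBGGGGG
BBBGGGG
BBBBBBB
BBBBBBB
BBBBBBB
After op 2 paint(2,2,W):
BBBBBBB
BBBBBBB
BBWBKBB
BBBGKGG
BBGGGGG
BBBGGGG
BBBBBBB
BBBBBBB
BBBBBBB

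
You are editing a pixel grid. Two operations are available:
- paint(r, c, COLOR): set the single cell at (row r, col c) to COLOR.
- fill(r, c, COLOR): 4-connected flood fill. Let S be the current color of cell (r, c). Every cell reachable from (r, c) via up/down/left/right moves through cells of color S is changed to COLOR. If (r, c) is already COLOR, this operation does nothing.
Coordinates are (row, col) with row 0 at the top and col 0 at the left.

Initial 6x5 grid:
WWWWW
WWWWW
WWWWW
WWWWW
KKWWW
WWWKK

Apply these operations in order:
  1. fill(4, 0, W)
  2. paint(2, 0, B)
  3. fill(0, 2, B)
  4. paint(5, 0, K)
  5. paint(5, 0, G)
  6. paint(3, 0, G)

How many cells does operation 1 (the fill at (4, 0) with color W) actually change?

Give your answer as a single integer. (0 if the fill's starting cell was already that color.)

Answer: 2

Derivation:
After op 1 fill(4,0,W) [2 cells changed]:
WWWWW
WWWWW
WWWWW
WWWWW
WWWWW
WWWKK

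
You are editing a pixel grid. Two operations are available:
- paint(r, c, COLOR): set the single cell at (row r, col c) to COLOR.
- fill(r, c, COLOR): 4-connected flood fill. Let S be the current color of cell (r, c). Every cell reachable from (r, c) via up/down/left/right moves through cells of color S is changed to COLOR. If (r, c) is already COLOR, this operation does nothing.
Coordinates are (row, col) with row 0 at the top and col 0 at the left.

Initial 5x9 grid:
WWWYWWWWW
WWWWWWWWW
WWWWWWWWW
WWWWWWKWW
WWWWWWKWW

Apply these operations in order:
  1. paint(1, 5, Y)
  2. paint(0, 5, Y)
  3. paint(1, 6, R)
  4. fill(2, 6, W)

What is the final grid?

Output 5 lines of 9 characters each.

After op 1 paint(1,5,Y):
WWWYWWWWW
WWWWWYWWW
WWWWWWWWW
WWWWWWKWW
WWWWWWKWW
After op 2 paint(0,5,Y):
WWWYWYWWW
WWWWWYWWW
WWWWWWWWW
WWWWWWKWW
WWWWWWKWW
After op 3 paint(1,6,R):
WWWYWYWWW
WWWWWYRWW
WWWWWWWWW
WWWWWWKWW
WWWWWWKWW
After op 4 fill(2,6,W) [0 cells changed]:
WWWYWYWWW
WWWWWYRWW
WWWWWWWWW
WWWWWWKWW
WWWWWWKWW

Answer: WWWYWYWWW
WWWWWYRWW
WWWWWWWWW
WWWWWWKWW
WWWWWWKWW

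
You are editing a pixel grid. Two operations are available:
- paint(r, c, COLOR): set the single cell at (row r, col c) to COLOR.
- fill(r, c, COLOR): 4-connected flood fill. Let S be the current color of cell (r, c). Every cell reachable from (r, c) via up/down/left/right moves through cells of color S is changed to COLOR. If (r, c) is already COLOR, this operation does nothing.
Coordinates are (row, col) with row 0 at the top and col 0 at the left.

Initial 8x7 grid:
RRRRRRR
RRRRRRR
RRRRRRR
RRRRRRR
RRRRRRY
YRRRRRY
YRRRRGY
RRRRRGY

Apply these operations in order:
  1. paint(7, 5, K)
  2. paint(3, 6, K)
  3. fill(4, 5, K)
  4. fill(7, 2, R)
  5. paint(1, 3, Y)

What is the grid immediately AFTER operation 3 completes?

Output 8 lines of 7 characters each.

After op 1 paint(7,5,K):
RRRRRRR
RRRRRRR
RRRRRRR
RRRRRRR
RRRRRRY
YRRRRRY
YRRRRGY
RRRRRKY
After op 2 paint(3,6,K):
RRRRRRR
RRRRRRR
RRRRRRR
RRRRRRK
RRRRRRY
YRRRRRY
YRRRRGY
RRRRRKY
After op 3 fill(4,5,K) [47 cells changed]:
KKKKKKK
KKKKKKK
KKKKKKK
KKKKKKK
KKKKKKY
YKKKKKY
YKKKKGY
KKKKKKY

Answer: KKKKKKK
KKKKKKK
KKKKKKK
KKKKKKK
KKKKKKY
YKKKKKY
YKKKKGY
KKKKKKY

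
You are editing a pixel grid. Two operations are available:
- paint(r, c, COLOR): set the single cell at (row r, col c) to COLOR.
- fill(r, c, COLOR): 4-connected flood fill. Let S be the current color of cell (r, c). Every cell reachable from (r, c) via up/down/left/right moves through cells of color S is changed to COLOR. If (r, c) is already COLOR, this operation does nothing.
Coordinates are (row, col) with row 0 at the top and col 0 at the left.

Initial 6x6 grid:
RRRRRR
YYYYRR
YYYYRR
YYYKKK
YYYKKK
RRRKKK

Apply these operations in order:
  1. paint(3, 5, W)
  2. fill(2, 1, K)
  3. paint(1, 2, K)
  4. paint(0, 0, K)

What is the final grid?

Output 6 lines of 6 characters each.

Answer: KRRRRR
KKKKRR
KKKKRR
KKKKKW
KKKKKK
RRRKKK

Derivation:
After op 1 paint(3,5,W):
RRRRRR
YYYYRR
YYYYRR
YYYKKW
YYYKKK
RRRKKK
After op 2 fill(2,1,K) [14 cells changed]:
RRRRRR
KKKKRR
KKKKRR
KKKKKW
KKKKKK
RRRKKK
After op 3 paint(1,2,K):
RRRRRR
KKKKRR
KKKKRR
KKKKKW
KKKKKK
RRRKKK
After op 4 paint(0,0,K):
KRRRRR
KKKKRR
KKKKRR
KKKKKW
KKKKKK
RRRKKK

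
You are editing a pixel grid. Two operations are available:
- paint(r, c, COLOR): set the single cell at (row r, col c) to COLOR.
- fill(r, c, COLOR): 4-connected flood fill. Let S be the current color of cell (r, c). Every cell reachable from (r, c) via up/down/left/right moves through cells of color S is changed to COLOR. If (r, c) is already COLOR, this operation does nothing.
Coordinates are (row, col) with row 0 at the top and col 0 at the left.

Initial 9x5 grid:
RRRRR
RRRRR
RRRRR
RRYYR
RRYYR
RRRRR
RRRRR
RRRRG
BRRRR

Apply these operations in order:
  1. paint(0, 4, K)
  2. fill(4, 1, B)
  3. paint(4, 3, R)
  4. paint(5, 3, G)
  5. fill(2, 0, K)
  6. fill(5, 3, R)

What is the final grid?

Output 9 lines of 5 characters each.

After op 1 paint(0,4,K):
RRRRK
RRRRR
RRRRR
RRYYR
RRYYR
RRRRR
RRRRR
RRRRG
BRRRR
After op 2 fill(4,1,B) [38 cells changed]:
BBBBK
BBBBB
BBBBB
BBYYB
BBYYB
BBBBB
BBBBB
BBBBG
BBBBB
After op 3 paint(4,3,R):
BBBBK
BBBBB
BBBBB
BBYYB
BBYRB
BBBBB
BBBBB
BBBBG
BBBBB
After op 4 paint(5,3,G):
BBBBK
BBBBB
BBBBB
BBYYB
BBYRB
BBBGB
BBBBB
BBBBG
BBBBB
After op 5 fill(2,0,K) [38 cells changed]:
KKKKK
KKKKK
KKKKK
KKYYK
KKYRK
KKKGK
KKKKK
KKKKG
KKKKK
After op 6 fill(5,3,R) [1 cells changed]:
KKKKK
KKKKK
KKKKK
KKYYK
KKYRK
KKKRK
KKKKK
KKKKG
KKKKK

Answer: KKKKK
KKKKK
KKKKK
KKYYK
KKYRK
KKKRK
KKKKK
KKKKG
KKKKK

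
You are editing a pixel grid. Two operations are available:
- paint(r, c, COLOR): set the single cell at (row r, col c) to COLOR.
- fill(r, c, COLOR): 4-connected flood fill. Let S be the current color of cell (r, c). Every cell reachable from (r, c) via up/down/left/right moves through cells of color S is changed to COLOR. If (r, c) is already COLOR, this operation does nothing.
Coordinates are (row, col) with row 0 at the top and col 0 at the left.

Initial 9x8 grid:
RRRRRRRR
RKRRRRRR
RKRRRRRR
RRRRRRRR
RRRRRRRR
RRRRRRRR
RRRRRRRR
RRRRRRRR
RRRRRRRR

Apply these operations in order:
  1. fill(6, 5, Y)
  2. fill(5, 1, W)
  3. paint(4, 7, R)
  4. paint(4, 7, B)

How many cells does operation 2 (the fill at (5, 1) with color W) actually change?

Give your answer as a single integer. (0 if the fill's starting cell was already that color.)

After op 1 fill(6,5,Y) [70 cells changed]:
YYYYYYYY
YKYYYYYY
YKYYYYYY
YYYYYYYY
YYYYYYYY
YYYYYYYY
YYYYYYYY
YYYYYYYY
YYYYYYYY
After op 2 fill(5,1,W) [70 cells changed]:
WWWWWWWW
WKWWWWWW
WKWWWWWW
WWWWWWWW
WWWWWWWW
WWWWWWWW
WWWWWWWW
WWWWWWWW
WWWWWWWW

Answer: 70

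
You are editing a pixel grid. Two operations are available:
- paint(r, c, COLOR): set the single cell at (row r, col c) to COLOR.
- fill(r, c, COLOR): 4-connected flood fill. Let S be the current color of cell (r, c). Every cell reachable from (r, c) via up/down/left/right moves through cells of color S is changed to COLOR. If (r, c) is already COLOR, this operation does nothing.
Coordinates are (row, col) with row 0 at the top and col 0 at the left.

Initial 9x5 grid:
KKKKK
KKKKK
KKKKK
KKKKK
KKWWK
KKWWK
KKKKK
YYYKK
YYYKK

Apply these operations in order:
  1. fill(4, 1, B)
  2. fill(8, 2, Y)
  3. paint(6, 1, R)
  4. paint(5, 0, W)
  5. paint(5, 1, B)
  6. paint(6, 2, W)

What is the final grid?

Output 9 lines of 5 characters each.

After op 1 fill(4,1,B) [35 cells changed]:
BBBBB
BBBBB
BBBBB
BBBBB
BBWWB
BBWWB
BBBBB
YYYBB
YYYBB
After op 2 fill(8,2,Y) [0 cells changed]:
BBBBB
BBBBB
BBBBB
BBBBB
BBWWB
BBWWB
BBBBB
YYYBB
YYYBB
After op 3 paint(6,1,R):
BBBBB
BBBBB
BBBBB
BBBBB
BBWWB
BBWWB
BRBBB
YYYBB
YYYBB
After op 4 paint(5,0,W):
BBBBB
BBBBB
BBBBB
BBBBB
BBWWB
WBWWB
BRBBB
YYYBB
YYYBB
After op 5 paint(5,1,B):
BBBBB
BBBBB
BBBBB
BBBBB
BBWWB
WBWWB
BRBBB
YYYBB
YYYBB
After op 6 paint(6,2,W):
BBBBB
BBBBB
BBBBB
BBBBB
BBWWB
WBWWB
BRWBB
YYYBB
YYYBB

Answer: BBBBB
BBBBB
BBBBB
BBBBB
BBWWB
WBWWB
BRWBB
YYYBB
YYYBB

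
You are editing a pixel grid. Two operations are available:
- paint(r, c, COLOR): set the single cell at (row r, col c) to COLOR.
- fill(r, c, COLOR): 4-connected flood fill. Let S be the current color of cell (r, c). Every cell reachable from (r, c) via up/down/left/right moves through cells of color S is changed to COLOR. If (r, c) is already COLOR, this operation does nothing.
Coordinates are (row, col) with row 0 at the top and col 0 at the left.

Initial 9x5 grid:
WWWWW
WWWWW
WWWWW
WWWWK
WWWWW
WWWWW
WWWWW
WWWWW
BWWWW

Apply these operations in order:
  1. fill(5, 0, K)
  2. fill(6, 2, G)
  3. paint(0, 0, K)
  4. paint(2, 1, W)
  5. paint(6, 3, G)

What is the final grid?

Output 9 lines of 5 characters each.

Answer: KGGGG
GGGGG
GWGGG
GGGGG
GGGGG
GGGGG
GGGGG
GGGGG
BGGGG

Derivation:
After op 1 fill(5,0,K) [43 cells changed]:
KKKKK
KKKKK
KKKKK
KKKKK
KKKKK
KKKKK
KKKKK
KKKKK
BKKKK
After op 2 fill(6,2,G) [44 cells changed]:
GGGGG
GGGGG
GGGGG
GGGGG
GGGGG
GGGGG
GGGGG
GGGGG
BGGGG
After op 3 paint(0,0,K):
KGGGG
GGGGG
GGGGG
GGGGG
GGGGG
GGGGG
GGGGG
GGGGG
BGGGG
After op 4 paint(2,1,W):
KGGGG
GGGGG
GWGGG
GGGGG
GGGGG
GGGGG
GGGGG
GGGGG
BGGGG
After op 5 paint(6,3,G):
KGGGG
GGGGG
GWGGG
GGGGG
GGGGG
GGGGG
GGGGG
GGGGG
BGGGG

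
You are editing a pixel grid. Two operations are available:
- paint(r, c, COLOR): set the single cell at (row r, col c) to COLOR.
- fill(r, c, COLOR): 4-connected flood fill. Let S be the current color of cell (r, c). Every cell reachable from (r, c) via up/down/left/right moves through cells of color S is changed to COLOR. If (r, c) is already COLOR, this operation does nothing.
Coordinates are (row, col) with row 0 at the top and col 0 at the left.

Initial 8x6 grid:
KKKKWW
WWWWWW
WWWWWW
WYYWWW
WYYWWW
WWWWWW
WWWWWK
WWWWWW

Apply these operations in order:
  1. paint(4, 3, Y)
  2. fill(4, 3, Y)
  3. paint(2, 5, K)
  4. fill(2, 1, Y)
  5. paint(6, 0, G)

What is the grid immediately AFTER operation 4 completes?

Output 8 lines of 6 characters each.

After op 1 paint(4,3,Y):
KKKKWW
WWWWWW
WWWWWW
WYYWWW
WYYYWW
WWWWWW
WWWWWK
WWWWWW
After op 2 fill(4,3,Y) [0 cells changed]:
KKKKWW
WWWWWW
WWWWWW
WYYWWW
WYYYWW
WWWWWW
WWWWWK
WWWWWW
After op 3 paint(2,5,K):
KKKKWW
WWWWWW
WWWWWK
WYYWWW
WYYYWW
WWWWWW
WWWWWK
WWWWWW
After op 4 fill(2,1,Y) [37 cells changed]:
KKKKYY
YYYYYY
YYYYYK
YYYYYY
YYYYYY
YYYYYY
YYYYYK
YYYYYY

Answer: KKKKYY
YYYYYY
YYYYYK
YYYYYY
YYYYYY
YYYYYY
YYYYYK
YYYYYY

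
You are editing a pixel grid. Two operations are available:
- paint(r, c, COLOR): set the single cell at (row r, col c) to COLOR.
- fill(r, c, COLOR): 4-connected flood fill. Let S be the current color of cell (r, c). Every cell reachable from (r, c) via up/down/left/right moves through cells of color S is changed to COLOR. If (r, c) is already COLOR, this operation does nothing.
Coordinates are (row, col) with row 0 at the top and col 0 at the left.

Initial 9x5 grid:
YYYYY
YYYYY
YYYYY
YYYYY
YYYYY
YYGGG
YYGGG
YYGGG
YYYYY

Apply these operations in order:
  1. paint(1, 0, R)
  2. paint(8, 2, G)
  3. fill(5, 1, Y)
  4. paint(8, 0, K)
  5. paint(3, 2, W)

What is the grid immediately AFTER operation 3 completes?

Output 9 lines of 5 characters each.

After op 1 paint(1,0,R):
YYYYY
RYYYY
YYYYY
YYYYY
YYYYY
YYGGG
YYGGG
YYGGG
YYYYY
After op 2 paint(8,2,G):
YYYYY
RYYYY
YYYYY
YYYYY
YYYYY
YYGGG
YYGGG
YYGGG
YYGYY
After op 3 fill(5,1,Y) [0 cells changed]:
YYYYY
RYYYY
YYYYY
YYYYY
YYYYY
YYGGG
YYGGG
YYGGG
YYGYY

Answer: YYYYY
RYYYY
YYYYY
YYYYY
YYYYY
YYGGG
YYGGG
YYGGG
YYGYY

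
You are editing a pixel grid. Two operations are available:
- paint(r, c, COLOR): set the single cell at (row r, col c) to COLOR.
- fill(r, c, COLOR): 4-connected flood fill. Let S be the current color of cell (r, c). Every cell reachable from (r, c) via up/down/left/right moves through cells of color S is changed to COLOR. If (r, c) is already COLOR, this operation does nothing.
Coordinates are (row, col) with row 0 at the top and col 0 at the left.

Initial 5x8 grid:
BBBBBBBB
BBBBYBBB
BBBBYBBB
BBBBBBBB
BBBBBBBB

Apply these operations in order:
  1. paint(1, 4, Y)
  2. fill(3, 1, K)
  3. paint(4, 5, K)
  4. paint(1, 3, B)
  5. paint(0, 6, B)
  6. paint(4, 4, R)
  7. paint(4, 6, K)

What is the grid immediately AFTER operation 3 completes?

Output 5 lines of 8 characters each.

After op 1 paint(1,4,Y):
BBBBBBBB
BBBBYBBB
BBBBYBBB
BBBBBBBB
BBBBBBBB
After op 2 fill(3,1,K) [38 cells changed]:
KKKKKKKK
KKKKYKKK
KKKKYKKK
KKKKKKKK
KKKKKKKK
After op 3 paint(4,5,K):
KKKKKKKK
KKKKYKKK
KKKKYKKK
KKKKKKKK
KKKKKKKK

Answer: KKKKKKKK
KKKKYKKK
KKKKYKKK
KKKKKKKK
KKKKKKKK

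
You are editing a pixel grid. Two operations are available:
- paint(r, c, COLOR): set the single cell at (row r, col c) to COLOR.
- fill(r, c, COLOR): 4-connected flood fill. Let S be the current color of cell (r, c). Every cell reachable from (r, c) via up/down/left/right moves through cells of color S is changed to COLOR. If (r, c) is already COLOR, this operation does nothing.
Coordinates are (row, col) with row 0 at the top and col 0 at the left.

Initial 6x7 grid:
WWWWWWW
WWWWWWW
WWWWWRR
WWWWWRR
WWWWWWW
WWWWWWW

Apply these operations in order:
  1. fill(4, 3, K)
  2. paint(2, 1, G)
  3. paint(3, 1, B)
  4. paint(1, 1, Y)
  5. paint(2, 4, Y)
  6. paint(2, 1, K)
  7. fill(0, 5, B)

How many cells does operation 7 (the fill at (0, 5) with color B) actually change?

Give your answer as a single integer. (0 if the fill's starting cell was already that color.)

After op 1 fill(4,3,K) [38 cells changed]:
KKKKKKK
KKKKKKK
KKKKKRR
KKKKKRR
KKKKKKK
KKKKKKK
After op 2 paint(2,1,G):
KKKKKKK
KKKKKKK
KGKKKRR
KKKKKRR
KKKKKKK
KKKKKKK
After op 3 paint(3,1,B):
KKKKKKK
KKKKKKK
KGKKKRR
KBKKKRR
KKKKKKK
KKKKKKK
After op 4 paint(1,1,Y):
KKKKKKK
KYKKKKK
KGKKKRR
KBKKKRR
KKKKKKK
KKKKKKK
After op 5 paint(2,4,Y):
KKKKKKK
KYKKKKK
KGKKYRR
KBKKKRR
KKKKKKK
KKKKKKK
After op 6 paint(2,1,K):
KKKKKKK
KYKKKKK
KKKKYRR
KBKKKRR
KKKKKKK
KKKKKKK
After op 7 fill(0,5,B) [35 cells changed]:
BBBBBBB
BYBBBBB
BBBBYRR
BBBBBRR
BBBBBBB
BBBBBBB

Answer: 35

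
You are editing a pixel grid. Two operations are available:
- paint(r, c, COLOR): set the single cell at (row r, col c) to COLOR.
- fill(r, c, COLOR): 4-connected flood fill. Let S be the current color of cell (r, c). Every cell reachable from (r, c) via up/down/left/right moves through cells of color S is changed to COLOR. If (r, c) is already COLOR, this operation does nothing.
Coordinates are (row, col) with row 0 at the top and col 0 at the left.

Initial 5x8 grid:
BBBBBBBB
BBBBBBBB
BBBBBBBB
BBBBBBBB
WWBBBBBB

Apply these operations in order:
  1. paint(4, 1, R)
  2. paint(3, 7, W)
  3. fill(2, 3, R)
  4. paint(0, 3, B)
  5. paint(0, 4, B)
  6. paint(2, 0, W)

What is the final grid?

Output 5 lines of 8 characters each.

After op 1 paint(4,1,R):
BBBBBBBB
BBBBBBBB
BBBBBBBB
BBBBBBBB
WRBBBBBB
After op 2 paint(3,7,W):
BBBBBBBB
BBBBBBBB
BBBBBBBB
BBBBBBBW
WRBBBBBB
After op 3 fill(2,3,R) [37 cells changed]:
RRRRRRRR
RRRRRRRR
RRRRRRRR
RRRRRRRW
WRRRRRRR
After op 4 paint(0,3,B):
RRRBRRRR
RRRRRRRR
RRRRRRRR
RRRRRRRW
WRRRRRRR
After op 5 paint(0,4,B):
RRRBBRRR
RRRRRRRR
RRRRRRRR
RRRRRRRW
WRRRRRRR
After op 6 paint(2,0,W):
RRRBBRRR
RRRRRRRR
WRRRRRRR
RRRRRRRW
WRRRRRRR

Answer: RRRBBRRR
RRRRRRRR
WRRRRRRR
RRRRRRRW
WRRRRRRR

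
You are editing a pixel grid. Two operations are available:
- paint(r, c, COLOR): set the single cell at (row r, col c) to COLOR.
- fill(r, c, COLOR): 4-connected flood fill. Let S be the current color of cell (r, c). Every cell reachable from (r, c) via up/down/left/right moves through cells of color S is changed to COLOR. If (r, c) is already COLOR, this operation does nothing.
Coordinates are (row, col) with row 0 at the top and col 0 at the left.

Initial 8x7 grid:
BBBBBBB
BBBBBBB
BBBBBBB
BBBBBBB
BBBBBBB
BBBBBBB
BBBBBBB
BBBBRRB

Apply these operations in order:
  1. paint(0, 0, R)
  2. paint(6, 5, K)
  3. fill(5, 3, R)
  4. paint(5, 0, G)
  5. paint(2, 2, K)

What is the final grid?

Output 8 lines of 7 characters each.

Answer: RRRRRRR
RRRRRRR
RRKRRRR
RRRRRRR
RRRRRRR
GRRRRRR
RRRRRKR
RRRRRRR

Derivation:
After op 1 paint(0,0,R):
RBBBBBB
BBBBBBB
BBBBBBB
BBBBBBB
BBBBBBB
BBBBBBB
BBBBBBB
BBBBRRB
After op 2 paint(6,5,K):
RBBBBBB
BBBBBBB
BBBBBBB
BBBBBBB
BBBBBBB
BBBBBBB
BBBBBKB
BBBBRRB
After op 3 fill(5,3,R) [52 cells changed]:
RRRRRRR
RRRRRRR
RRRRRRR
RRRRRRR
RRRRRRR
RRRRRRR
RRRRRKR
RRRRRRR
After op 4 paint(5,0,G):
RRRRRRR
RRRRRRR
RRRRRRR
RRRRRRR
RRRRRRR
GRRRRRR
RRRRRKR
RRRRRRR
After op 5 paint(2,2,K):
RRRRRRR
RRRRRRR
RRKRRRR
RRRRRRR
RRRRRRR
GRRRRRR
RRRRRKR
RRRRRRR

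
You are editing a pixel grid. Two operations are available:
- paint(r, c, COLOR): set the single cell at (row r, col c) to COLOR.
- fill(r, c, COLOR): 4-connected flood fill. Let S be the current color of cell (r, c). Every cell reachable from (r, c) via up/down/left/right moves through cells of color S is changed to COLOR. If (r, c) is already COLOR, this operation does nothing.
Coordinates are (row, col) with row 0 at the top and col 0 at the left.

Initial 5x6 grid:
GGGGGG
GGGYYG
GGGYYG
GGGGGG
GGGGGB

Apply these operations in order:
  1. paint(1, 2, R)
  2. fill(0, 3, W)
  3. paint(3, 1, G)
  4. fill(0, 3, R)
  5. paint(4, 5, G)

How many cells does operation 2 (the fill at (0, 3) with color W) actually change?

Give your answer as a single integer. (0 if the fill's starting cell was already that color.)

After op 1 paint(1,2,R):
GGGGGG
GGRYYG
GGGYYG
GGGGGG
GGGGGB
After op 2 fill(0,3,W) [24 cells changed]:
WWWWWW
WWRYYW
WWWYYW
WWWWWW
WWWWWB

Answer: 24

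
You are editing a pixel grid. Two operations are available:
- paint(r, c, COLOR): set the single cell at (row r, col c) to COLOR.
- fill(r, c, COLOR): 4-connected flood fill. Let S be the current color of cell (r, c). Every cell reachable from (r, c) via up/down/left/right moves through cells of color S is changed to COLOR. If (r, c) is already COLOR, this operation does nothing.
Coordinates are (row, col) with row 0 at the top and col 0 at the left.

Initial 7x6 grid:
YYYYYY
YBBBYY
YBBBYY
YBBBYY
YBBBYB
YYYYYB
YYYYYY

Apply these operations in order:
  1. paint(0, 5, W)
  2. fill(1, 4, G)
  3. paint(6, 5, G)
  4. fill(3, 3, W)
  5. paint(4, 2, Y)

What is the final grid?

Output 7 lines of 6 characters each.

After op 1 paint(0,5,W):
YYYYYW
YBBBYY
YBBBYY
YBBBYY
YBBBYB
YYYYYB
YYYYYY
After op 2 fill(1,4,G) [27 cells changed]:
GGGGGW
GBBBGG
GBBBGG
GBBBGG
GBBBGB
GGGGGB
GGGGGG
After op 3 paint(6,5,G):
GGGGGW
GBBBGG
GBBBGG
GBBBGG
GBBBGB
GGGGGB
GGGGGG
After op 4 fill(3,3,W) [12 cells changed]:
GGGGGW
GWWWGG
GWWWGG
GWWWGG
GWWWGB
GGGGGB
GGGGGG
After op 5 paint(4,2,Y):
GGGGGW
GWWWGG
GWWWGG
GWWWGG
GWYWGB
GGGGGB
GGGGGG

Answer: GGGGGW
GWWWGG
GWWWGG
GWWWGG
GWYWGB
GGGGGB
GGGGGG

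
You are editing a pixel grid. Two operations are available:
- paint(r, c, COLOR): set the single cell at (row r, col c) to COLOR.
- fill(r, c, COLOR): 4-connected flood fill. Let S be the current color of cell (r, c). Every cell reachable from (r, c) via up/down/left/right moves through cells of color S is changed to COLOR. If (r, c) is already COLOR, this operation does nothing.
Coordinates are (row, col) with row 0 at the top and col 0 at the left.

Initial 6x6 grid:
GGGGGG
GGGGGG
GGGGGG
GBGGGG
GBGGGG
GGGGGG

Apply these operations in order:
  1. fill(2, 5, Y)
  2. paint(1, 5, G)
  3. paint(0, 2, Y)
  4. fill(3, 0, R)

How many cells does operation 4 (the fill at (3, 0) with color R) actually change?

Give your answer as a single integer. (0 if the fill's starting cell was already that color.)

Answer: 33

Derivation:
After op 1 fill(2,5,Y) [34 cells changed]:
YYYYYY
YYYYYY
YYYYYY
YBYYYY
YBYYYY
YYYYYY
After op 2 paint(1,5,G):
YYYYYY
YYYYYG
YYYYYY
YBYYYY
YBYYYY
YYYYYY
After op 3 paint(0,2,Y):
YYYYYY
YYYYYG
YYYYYY
YBYYYY
YBYYYY
YYYYYY
After op 4 fill(3,0,R) [33 cells changed]:
RRRRRR
RRRRRG
RRRRRR
RBRRRR
RBRRRR
RRRRRR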